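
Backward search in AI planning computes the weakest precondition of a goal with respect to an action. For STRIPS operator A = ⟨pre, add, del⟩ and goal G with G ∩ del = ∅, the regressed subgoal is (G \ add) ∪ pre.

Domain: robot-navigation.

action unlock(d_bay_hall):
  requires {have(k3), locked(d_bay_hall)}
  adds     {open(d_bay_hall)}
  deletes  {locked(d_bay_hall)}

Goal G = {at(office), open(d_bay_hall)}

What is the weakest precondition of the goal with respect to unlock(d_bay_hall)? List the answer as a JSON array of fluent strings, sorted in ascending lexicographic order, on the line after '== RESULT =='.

Compute (G \ add) ∪ pre:
  G ∩ del = {}  (empty — regression defined)
  G \ add = {at(office), open(d_bay_hall)} \ {open(d_bay_hall)} = {at(office)}
  ∪ pre   = {at(office)} ∪ {have(k3), locked(d_bay_hall)}
          = {at(office), have(k3), locked(d_bay_hall)}

== RESULT ==
["at(office)", "have(k3)", "locked(d_bay_hall)"]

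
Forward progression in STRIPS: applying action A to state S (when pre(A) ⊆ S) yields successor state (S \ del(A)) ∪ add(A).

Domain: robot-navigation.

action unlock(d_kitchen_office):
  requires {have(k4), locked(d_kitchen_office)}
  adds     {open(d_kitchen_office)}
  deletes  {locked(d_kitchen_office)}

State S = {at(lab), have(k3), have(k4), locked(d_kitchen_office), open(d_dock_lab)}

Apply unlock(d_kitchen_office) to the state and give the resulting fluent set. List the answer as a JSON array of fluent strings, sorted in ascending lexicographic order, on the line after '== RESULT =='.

Compute (S \ del) ∪ add:
  pre ⊆ S: {have(k4), locked(d_kitchen_office)} ⊆ S  — applicable
  S \ del = {at(lab), have(k3), have(k4), open(d_dock_lab)}
  ∪ add   = {at(lab), have(k3), have(k4), open(d_dock_lab), open(d_kitchen_office)}

== RESULT ==
["at(lab)", "have(k3)", "have(k4)", "open(d_dock_lab)", "open(d_kitchen_office)"]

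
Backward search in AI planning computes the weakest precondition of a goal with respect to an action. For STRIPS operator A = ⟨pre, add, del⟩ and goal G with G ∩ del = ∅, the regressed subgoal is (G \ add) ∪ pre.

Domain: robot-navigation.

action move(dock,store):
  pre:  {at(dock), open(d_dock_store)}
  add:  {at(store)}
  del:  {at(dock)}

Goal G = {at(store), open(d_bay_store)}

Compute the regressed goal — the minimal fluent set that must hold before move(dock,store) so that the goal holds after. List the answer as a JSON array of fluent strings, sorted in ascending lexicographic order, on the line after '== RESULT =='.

Compute (G \ add) ∪ pre:
  G ∩ del = {}  (empty — regression defined)
  G \ add = {at(store), open(d_bay_store)} \ {at(store)} = {open(d_bay_store)}
  ∪ pre   = {open(d_bay_store)} ∪ {at(dock), open(d_dock_store)}
          = {at(dock), open(d_bay_store), open(d_dock_store)}

== RESULT ==
["at(dock)", "open(d_bay_store)", "open(d_dock_store)"]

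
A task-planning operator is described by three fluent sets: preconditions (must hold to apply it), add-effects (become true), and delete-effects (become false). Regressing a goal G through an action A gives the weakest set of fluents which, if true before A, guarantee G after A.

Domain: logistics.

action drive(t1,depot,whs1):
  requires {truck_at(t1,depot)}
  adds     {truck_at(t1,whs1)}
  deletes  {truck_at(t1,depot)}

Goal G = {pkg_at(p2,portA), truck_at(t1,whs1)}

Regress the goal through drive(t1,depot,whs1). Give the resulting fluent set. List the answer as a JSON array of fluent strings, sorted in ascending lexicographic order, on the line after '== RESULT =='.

Compute (G \ add) ∪ pre:
  G ∩ del = {}  (empty — regression defined)
  G \ add = {pkg_at(p2,portA), truck_at(t1,whs1)} \ {truck_at(t1,whs1)} = {pkg_at(p2,portA)}
  ∪ pre   = {pkg_at(p2,portA)} ∪ {truck_at(t1,depot)}
          = {pkg_at(p2,portA), truck_at(t1,depot)}

== RESULT ==
["pkg_at(p2,portA)", "truck_at(t1,depot)"]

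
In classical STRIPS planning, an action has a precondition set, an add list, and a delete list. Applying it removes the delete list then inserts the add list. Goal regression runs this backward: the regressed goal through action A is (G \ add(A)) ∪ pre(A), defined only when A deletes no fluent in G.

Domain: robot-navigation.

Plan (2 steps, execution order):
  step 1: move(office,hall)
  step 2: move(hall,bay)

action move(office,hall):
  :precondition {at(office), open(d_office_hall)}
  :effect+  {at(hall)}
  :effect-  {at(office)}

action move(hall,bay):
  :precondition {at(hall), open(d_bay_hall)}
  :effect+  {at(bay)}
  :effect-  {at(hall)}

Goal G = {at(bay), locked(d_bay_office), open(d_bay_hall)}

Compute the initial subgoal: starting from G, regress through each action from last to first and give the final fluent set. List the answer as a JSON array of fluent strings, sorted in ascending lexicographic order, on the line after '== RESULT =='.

Work backward from the goal:
  through step 2 (move(hall,bay)): drop {at(bay)}, keep {locked(d_bay_office), open(d_bay_hall)}, require {at(hall), open(d_bay_hall)}
    → {at(hall), locked(d_bay_office), open(d_bay_hall)}
  through step 1 (move(office,hall)): drop {at(hall)}, keep {locked(d_bay_office), open(d_bay_hall)}, require {at(office), open(d_office_hall)}
    → {at(office), locked(d_bay_office), open(d_bay_hall), open(d_office_hall)}

== RESULT ==
["at(office)", "locked(d_bay_office)", "open(d_bay_hall)", "open(d_office_hall)"]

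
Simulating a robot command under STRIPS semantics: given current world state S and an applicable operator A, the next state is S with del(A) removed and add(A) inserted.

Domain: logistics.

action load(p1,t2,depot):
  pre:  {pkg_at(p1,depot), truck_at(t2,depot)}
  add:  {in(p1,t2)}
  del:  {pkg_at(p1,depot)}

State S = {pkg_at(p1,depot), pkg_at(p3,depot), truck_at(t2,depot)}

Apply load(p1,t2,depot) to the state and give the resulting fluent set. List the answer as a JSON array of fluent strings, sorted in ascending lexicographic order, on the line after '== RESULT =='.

Progress:
  pre ⊆ S: {pkg_at(p1,depot), truck_at(t2,depot)} ⊆ S  — applicable
  S \ del = {pkg_at(p3,depot), truck_at(t2,depot)}
  ∪ add   = {in(p1,t2), pkg_at(p3,depot), truck_at(t2,depot)}

== RESULT ==
["in(p1,t2)", "pkg_at(p3,depot)", "truck_at(t2,depot)"]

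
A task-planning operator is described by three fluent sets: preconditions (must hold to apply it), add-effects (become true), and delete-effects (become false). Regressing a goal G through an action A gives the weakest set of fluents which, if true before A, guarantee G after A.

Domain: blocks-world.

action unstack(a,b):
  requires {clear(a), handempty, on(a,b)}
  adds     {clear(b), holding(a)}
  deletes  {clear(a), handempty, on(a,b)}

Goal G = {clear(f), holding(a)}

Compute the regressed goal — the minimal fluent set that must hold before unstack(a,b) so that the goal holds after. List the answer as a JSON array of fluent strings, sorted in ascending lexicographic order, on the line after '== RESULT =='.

Regress:
  G ∩ del = {}  (empty — regression defined)
  G \ add = {clear(f), holding(a)} \ {clear(b), holding(a)} = {clear(f)}
  ∪ pre   = {clear(f)} ∪ {clear(a), handempty, on(a,b)}
          = {clear(a), clear(f), handempty, on(a,b)}

== RESULT ==
["clear(a)", "clear(f)", "handempty", "on(a,b)"]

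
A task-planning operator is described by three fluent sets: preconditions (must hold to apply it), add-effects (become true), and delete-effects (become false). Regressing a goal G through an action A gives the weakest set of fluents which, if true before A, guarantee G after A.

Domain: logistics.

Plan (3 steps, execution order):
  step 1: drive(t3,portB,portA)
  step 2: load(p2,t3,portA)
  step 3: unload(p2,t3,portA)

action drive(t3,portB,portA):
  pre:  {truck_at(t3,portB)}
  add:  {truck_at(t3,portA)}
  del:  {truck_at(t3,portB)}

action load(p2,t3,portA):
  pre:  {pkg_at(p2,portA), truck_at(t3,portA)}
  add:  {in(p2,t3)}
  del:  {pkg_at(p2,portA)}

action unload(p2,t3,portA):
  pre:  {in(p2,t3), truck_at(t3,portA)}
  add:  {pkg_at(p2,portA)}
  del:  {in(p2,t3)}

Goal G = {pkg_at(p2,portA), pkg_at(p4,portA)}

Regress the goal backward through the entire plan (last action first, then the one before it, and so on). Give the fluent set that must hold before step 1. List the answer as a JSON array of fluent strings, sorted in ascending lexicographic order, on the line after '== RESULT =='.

Regress step by step:
  through step 3 (unload(p2,t3,portA)): drop {pkg_at(p2,portA)}, keep {pkg_at(p4,portA)}, require {in(p2,t3), truck_at(t3,portA)}
    → {in(p2,t3), pkg_at(p4,portA), truck_at(t3,portA)}
  through step 2 (load(p2,t3,portA)): drop {in(p2,t3)}, keep {pkg_at(p4,portA), truck_at(t3,portA)}, require {pkg_at(p2,portA), truck_at(t3,portA)}
    → {pkg_at(p2,portA), pkg_at(p4,portA), truck_at(t3,portA)}
  through step 1 (drive(t3,portB,portA)): drop {truck_at(t3,portA)}, keep {pkg_at(p2,portA), pkg_at(p4,portA)}, require {truck_at(t3,portB)}
    → {pkg_at(p2,portA), pkg_at(p4,portA), truck_at(t3,portB)}

== RESULT ==
["pkg_at(p2,portA)", "pkg_at(p4,portA)", "truck_at(t3,portB)"]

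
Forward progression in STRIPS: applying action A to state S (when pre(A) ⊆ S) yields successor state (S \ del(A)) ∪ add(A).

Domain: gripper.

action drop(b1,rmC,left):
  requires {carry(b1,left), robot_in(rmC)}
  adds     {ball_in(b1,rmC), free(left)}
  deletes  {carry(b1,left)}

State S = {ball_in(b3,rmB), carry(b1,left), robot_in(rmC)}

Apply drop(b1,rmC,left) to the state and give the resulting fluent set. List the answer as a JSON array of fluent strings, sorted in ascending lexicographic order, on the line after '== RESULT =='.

Compute (S \ del) ∪ add:
  pre ⊆ S: {carry(b1,left), robot_in(rmC)} ⊆ S  — applicable
  S \ del = {ball_in(b3,rmB), robot_in(rmC)}
  ∪ add   = {ball_in(b1,rmC), ball_in(b3,rmB), free(left), robot_in(rmC)}

== RESULT ==
["ball_in(b1,rmC)", "ball_in(b3,rmB)", "free(left)", "robot_in(rmC)"]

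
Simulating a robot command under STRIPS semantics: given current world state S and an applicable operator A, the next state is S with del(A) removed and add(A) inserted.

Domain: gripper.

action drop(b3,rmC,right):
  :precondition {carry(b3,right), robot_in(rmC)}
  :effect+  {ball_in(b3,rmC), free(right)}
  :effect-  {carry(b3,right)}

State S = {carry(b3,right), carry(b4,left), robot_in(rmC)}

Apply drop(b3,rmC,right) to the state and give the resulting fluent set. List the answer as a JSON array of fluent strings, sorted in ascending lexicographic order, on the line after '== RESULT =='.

Progress:
  pre ⊆ S: {carry(b3,right), robot_in(rmC)} ⊆ S  — applicable
  S \ del = {carry(b4,left), robot_in(rmC)}
  ∪ add   = {ball_in(b3,rmC), carry(b4,left), free(right), robot_in(rmC)}

== RESULT ==
["ball_in(b3,rmC)", "carry(b4,left)", "free(right)", "robot_in(rmC)"]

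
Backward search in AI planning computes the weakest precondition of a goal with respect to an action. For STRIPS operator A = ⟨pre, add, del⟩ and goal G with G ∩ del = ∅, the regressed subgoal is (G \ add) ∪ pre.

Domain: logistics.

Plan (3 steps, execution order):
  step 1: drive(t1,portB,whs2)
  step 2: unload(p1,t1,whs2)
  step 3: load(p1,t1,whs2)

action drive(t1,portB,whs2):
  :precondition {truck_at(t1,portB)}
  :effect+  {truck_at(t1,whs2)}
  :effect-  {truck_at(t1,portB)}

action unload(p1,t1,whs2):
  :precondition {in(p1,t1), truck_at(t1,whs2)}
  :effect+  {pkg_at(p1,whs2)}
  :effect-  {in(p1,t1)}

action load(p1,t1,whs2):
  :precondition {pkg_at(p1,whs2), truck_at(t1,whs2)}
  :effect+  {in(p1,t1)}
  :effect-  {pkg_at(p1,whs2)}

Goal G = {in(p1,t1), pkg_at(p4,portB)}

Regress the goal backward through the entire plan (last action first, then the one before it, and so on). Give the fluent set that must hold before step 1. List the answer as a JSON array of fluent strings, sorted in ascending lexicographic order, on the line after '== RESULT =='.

Work backward from the goal:
  through step 3 (load(p1,t1,whs2)): drop {in(p1,t1)}, keep {pkg_at(p4,portB)}, require {pkg_at(p1,whs2), truck_at(t1,whs2)}
    → {pkg_at(p1,whs2), pkg_at(p4,portB), truck_at(t1,whs2)}
  through step 2 (unload(p1,t1,whs2)): drop {pkg_at(p1,whs2)}, keep {pkg_at(p4,portB), truck_at(t1,whs2)}, require {in(p1,t1), truck_at(t1,whs2)}
    → {in(p1,t1), pkg_at(p4,portB), truck_at(t1,whs2)}
  through step 1 (drive(t1,portB,whs2)): drop {truck_at(t1,whs2)}, keep {in(p1,t1), pkg_at(p4,portB)}, require {truck_at(t1,portB)}
    → {in(p1,t1), pkg_at(p4,portB), truck_at(t1,portB)}

== RESULT ==
["in(p1,t1)", "pkg_at(p4,portB)", "truck_at(t1,portB)"]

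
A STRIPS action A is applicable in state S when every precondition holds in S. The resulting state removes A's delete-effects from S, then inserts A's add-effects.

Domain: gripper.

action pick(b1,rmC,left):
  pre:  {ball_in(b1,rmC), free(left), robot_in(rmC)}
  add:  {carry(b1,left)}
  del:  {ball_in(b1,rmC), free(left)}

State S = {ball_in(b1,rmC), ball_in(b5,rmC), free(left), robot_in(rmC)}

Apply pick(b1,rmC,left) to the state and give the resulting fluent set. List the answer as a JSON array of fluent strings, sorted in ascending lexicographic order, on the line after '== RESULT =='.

Compute (S \ del) ∪ add:
  pre ⊆ S: {ball_in(b1,rmC), free(left), robot_in(rmC)} ⊆ S  — applicable
  S \ del = {ball_in(b5,rmC), robot_in(rmC)}
  ∪ add   = {ball_in(b5,rmC), carry(b1,left), robot_in(rmC)}

== RESULT ==
["ball_in(b5,rmC)", "carry(b1,left)", "robot_in(rmC)"]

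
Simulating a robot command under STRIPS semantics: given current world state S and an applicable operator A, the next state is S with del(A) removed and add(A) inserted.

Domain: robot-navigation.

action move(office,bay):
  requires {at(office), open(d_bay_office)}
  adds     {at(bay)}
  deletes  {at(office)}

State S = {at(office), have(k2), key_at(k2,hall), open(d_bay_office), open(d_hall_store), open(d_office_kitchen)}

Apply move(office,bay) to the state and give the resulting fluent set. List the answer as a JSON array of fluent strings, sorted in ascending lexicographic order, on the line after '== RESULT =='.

Progress:
  pre ⊆ S: {at(office), open(d_bay_office)} ⊆ S  — applicable
  S \ del = {have(k2), key_at(k2,hall), open(d_bay_office), open(d_hall_store), open(d_office_kitchen)}
  ∪ add   = {at(bay), have(k2), key_at(k2,hall), open(d_bay_office), open(d_hall_store), open(d_office_kitchen)}

== RESULT ==
["at(bay)", "have(k2)", "key_at(k2,hall)", "open(d_bay_office)", "open(d_hall_store)", "open(d_office_kitchen)"]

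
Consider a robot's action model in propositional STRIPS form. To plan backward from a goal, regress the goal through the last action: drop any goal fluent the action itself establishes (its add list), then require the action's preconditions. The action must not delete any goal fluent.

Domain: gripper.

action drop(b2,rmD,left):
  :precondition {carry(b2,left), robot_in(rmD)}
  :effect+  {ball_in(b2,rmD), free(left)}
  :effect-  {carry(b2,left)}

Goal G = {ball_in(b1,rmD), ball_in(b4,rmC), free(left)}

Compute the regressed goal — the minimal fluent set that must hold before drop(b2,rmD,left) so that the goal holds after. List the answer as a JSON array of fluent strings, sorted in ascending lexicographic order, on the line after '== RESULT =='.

Compute (G \ add) ∪ pre:
  G ∩ del = {}  (empty — regression defined)
  G \ add = {ball_in(b1,rmD), ball_in(b4,rmC), free(left)} \ {ball_in(b2,rmD), free(left)} = {ball_in(b1,rmD), ball_in(b4,rmC)}
  ∪ pre   = {ball_in(b1,rmD), ball_in(b4,rmC)} ∪ {carry(b2,left), robot_in(rmD)}
          = {ball_in(b1,rmD), ball_in(b4,rmC), carry(b2,left), robot_in(rmD)}

== RESULT ==
["ball_in(b1,rmD)", "ball_in(b4,rmC)", "carry(b2,left)", "robot_in(rmD)"]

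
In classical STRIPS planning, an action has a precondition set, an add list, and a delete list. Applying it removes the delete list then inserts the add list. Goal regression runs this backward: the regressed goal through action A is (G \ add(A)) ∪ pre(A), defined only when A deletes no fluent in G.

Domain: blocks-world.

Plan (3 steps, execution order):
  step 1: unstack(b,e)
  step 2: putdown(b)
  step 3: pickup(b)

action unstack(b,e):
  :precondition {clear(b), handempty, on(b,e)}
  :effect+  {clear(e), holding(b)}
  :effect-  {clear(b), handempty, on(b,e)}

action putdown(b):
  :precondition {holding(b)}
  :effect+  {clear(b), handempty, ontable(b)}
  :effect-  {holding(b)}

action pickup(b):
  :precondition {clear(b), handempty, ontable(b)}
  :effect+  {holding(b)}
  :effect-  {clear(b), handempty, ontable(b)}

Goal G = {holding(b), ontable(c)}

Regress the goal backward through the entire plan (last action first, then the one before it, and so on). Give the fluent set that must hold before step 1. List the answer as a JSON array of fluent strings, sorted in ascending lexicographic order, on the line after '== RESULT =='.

Work backward from the goal:
  through step 3 (pickup(b)): drop {holding(b)}, keep {ontable(c)}, require {clear(b), handempty, ontable(b)}
    → {clear(b), handempty, ontable(b), ontable(c)}
  through step 2 (putdown(b)): drop {clear(b), handempty, ontable(b)}, keep {ontable(c)}, require {holding(b)}
    → {holding(b), ontable(c)}
  through step 1 (unstack(b,e)): drop {holding(b)}, keep {ontable(c)}, require {clear(b), handempty, on(b,e)}
    → {clear(b), handempty, on(b,e), ontable(c)}

== RESULT ==
["clear(b)", "handempty", "on(b,e)", "ontable(c)"]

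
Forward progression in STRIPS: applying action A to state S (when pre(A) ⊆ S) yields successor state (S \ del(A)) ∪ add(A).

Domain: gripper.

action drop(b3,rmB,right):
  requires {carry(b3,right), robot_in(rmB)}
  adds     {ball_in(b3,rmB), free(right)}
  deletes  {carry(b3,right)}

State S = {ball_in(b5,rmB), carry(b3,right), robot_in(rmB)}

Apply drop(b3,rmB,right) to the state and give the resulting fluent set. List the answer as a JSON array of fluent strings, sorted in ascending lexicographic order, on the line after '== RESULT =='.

Compute (S \ del) ∪ add:
  pre ⊆ S: {carry(b3,right), robot_in(rmB)} ⊆ S  — applicable
  S \ del = {ball_in(b5,rmB), robot_in(rmB)}
  ∪ add   = {ball_in(b3,rmB), ball_in(b5,rmB), free(right), robot_in(rmB)}

== RESULT ==
["ball_in(b3,rmB)", "ball_in(b5,rmB)", "free(right)", "robot_in(rmB)"]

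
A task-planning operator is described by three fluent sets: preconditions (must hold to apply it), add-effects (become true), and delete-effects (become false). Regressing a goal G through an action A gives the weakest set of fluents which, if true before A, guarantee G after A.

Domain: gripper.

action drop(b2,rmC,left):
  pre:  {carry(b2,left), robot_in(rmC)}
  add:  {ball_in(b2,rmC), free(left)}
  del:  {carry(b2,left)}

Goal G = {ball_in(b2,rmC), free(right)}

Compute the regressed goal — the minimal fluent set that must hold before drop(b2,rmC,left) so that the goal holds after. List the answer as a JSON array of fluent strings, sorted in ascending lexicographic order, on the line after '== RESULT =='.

Compute (G \ add) ∪ pre:
  G ∩ del = {}  (empty — regression defined)
  G \ add = {ball_in(b2,rmC), free(right)} \ {ball_in(b2,rmC), free(left)} = {free(right)}
  ∪ pre   = {free(right)} ∪ {carry(b2,left), robot_in(rmC)}
          = {carry(b2,left), free(right), robot_in(rmC)}

== RESULT ==
["carry(b2,left)", "free(right)", "robot_in(rmC)"]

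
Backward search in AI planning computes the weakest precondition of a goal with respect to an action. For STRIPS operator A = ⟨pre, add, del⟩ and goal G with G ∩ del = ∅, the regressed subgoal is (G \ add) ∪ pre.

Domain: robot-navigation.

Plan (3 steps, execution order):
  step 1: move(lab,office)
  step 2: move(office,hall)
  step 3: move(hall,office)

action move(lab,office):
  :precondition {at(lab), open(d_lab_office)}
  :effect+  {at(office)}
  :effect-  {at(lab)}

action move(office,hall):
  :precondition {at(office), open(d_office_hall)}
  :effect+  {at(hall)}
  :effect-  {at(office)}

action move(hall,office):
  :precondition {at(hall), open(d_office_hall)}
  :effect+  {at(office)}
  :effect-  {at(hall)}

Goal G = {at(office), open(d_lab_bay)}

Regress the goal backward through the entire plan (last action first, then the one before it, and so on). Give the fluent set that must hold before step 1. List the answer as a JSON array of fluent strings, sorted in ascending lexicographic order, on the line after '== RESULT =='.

Regress step by step:
  through step 3 (move(hall,office)): drop {at(office)}, keep {open(d_lab_bay)}, require {at(hall), open(d_office_hall)}
    → {at(hall), open(d_lab_bay), open(d_office_hall)}
  through step 2 (move(office,hall)): drop {at(hall)}, keep {open(d_lab_bay), open(d_office_hall)}, require {at(office), open(d_office_hall)}
    → {at(office), open(d_lab_bay), open(d_office_hall)}
  through step 1 (move(lab,office)): drop {at(office)}, keep {open(d_lab_bay), open(d_office_hall)}, require {at(lab), open(d_lab_office)}
    → {at(lab), open(d_lab_bay), open(d_lab_office), open(d_office_hall)}

== RESULT ==
["at(lab)", "open(d_lab_bay)", "open(d_lab_office)", "open(d_office_hall)"]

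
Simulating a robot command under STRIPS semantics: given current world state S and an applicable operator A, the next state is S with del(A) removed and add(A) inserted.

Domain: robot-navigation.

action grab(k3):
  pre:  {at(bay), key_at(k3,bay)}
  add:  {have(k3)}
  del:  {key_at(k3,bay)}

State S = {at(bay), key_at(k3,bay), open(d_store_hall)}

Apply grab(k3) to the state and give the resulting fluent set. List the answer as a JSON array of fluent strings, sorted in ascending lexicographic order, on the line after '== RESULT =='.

Compute (S \ del) ∪ add:
  pre ⊆ S: {at(bay), key_at(k3,bay)} ⊆ S  — applicable
  S \ del = {at(bay), open(d_store_hall)}
  ∪ add   = {at(bay), have(k3), open(d_store_hall)}

== RESULT ==
["at(bay)", "have(k3)", "open(d_store_hall)"]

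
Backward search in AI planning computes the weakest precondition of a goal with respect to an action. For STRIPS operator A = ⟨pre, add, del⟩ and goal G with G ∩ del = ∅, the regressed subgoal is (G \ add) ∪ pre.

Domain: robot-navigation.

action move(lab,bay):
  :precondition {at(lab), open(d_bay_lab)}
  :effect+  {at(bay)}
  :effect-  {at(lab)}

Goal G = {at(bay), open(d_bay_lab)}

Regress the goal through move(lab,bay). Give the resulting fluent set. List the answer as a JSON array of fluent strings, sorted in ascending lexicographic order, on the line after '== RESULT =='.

Compute (G \ add) ∪ pre:
  G ∩ del = {}  (empty — regression defined)
  G \ add = {at(bay), open(d_bay_lab)} \ {at(bay)} = {open(d_bay_lab)}
  ∪ pre   = {open(d_bay_lab)} ∪ {at(lab), open(d_bay_lab)}
          = {at(lab), open(d_bay_lab)}

== RESULT ==
["at(lab)", "open(d_bay_lab)"]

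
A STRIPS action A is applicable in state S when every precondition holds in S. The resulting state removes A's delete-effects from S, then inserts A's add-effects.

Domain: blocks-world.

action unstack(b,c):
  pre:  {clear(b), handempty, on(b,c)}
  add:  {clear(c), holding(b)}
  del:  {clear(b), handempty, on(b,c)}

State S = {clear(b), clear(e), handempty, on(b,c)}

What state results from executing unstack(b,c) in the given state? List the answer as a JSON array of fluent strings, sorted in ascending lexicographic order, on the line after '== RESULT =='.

Compute (S \ del) ∪ add:
  pre ⊆ S: {clear(b), handempty, on(b,c)} ⊆ S  — applicable
  S \ del = {clear(e)}
  ∪ add   = {clear(c), clear(e), holding(b)}

== RESULT ==
["clear(c)", "clear(e)", "holding(b)"]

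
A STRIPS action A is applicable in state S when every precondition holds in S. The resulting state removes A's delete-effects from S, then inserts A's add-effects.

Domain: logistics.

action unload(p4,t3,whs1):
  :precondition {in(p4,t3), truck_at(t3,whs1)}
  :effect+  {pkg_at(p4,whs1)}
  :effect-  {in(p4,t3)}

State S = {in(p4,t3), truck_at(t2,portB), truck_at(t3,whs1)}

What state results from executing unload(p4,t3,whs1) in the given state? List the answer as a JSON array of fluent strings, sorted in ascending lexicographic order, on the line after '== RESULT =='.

Compute (S \ del) ∪ add:
  pre ⊆ S: {in(p4,t3), truck_at(t3,whs1)} ⊆ S  — applicable
  S \ del = {truck_at(t2,portB), truck_at(t3,whs1)}
  ∪ add   = {pkg_at(p4,whs1), truck_at(t2,portB), truck_at(t3,whs1)}

== RESULT ==
["pkg_at(p4,whs1)", "truck_at(t2,portB)", "truck_at(t3,whs1)"]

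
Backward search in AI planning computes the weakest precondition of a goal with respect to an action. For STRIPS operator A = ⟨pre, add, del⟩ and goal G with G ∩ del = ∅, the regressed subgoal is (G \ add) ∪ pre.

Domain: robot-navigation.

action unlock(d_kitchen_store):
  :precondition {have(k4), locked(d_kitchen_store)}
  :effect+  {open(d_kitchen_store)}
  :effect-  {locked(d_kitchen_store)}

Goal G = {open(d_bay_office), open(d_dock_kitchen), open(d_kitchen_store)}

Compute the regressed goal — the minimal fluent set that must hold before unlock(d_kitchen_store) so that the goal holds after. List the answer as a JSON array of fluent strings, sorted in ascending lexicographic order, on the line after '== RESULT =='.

Compute (G \ add) ∪ pre:
  G ∩ del = {}  (empty — regression defined)
  G \ add = {open(d_bay_office), open(d_dock_kitchen), open(d_kitchen_store)} \ {open(d_kitchen_store)} = {open(d_bay_office), open(d_dock_kitchen)}
  ∪ pre   = {open(d_bay_office), open(d_dock_kitchen)} ∪ {have(k4), locked(d_kitchen_store)}
          = {have(k4), locked(d_kitchen_store), open(d_bay_office), open(d_dock_kitchen)}

== RESULT ==
["have(k4)", "locked(d_kitchen_store)", "open(d_bay_office)", "open(d_dock_kitchen)"]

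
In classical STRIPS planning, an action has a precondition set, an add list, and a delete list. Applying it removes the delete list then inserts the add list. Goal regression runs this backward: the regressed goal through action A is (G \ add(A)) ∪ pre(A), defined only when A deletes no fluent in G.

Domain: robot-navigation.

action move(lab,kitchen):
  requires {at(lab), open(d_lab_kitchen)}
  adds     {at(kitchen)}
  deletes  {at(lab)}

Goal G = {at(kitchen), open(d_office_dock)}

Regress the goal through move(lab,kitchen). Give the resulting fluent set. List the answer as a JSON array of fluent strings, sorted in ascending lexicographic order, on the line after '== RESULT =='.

Regress:
  G ∩ del = {}  (empty — regression defined)
  G \ add = {at(kitchen), open(d_office_dock)} \ {at(kitchen)} = {open(d_office_dock)}
  ∪ pre   = {open(d_office_dock)} ∪ {at(lab), open(d_lab_kitchen)}
          = {at(lab), open(d_lab_kitchen), open(d_office_dock)}

== RESULT ==
["at(lab)", "open(d_lab_kitchen)", "open(d_office_dock)"]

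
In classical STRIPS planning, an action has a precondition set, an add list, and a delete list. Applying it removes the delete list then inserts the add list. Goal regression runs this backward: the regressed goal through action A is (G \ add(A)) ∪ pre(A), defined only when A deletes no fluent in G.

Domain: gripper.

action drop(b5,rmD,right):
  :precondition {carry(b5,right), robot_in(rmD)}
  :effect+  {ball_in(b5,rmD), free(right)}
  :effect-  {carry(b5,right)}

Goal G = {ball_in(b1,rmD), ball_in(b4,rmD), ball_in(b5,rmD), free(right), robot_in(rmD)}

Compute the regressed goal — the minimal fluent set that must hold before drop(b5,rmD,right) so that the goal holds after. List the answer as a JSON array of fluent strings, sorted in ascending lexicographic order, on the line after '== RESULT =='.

Regress:
  G ∩ del = {}  (empty — regression defined)
  G \ add = {ball_in(b1,rmD), ball_in(b4,rmD), ball_in(b5,rmD), free(right), robot_in(rmD)} \ {ball_in(b5,rmD), free(right)} = {ball_in(b1,rmD), ball_in(b4,rmD), robot_in(rmD)}
  ∪ pre   = {ball_in(b1,rmD), ball_in(b4,rmD), robot_in(rmD)} ∪ {carry(b5,right), robot_in(rmD)}
          = {ball_in(b1,rmD), ball_in(b4,rmD), carry(b5,right), robot_in(rmD)}

== RESULT ==
["ball_in(b1,rmD)", "ball_in(b4,rmD)", "carry(b5,right)", "robot_in(rmD)"]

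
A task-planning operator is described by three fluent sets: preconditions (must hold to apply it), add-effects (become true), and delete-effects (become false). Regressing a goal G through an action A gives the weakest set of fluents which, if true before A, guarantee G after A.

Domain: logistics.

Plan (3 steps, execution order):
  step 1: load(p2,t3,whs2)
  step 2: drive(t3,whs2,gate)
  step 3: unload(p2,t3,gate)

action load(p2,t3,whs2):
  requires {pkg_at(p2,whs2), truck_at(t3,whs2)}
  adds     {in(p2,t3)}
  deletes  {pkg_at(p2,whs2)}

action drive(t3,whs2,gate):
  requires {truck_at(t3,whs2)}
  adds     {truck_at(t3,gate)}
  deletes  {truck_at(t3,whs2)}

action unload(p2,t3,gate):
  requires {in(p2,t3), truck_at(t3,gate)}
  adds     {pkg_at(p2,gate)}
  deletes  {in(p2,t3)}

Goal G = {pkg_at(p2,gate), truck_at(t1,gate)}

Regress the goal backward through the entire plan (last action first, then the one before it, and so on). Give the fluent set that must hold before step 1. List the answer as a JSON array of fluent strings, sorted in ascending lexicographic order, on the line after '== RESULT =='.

Regress step by step:
  through step 3 (unload(p2,t3,gate)): drop {pkg_at(p2,gate)}, keep {truck_at(t1,gate)}, require {in(p2,t3), truck_at(t3,gate)}
    → {in(p2,t3), truck_at(t1,gate), truck_at(t3,gate)}
  through step 2 (drive(t3,whs2,gate)): drop {truck_at(t3,gate)}, keep {in(p2,t3), truck_at(t1,gate)}, require {truck_at(t3,whs2)}
    → {in(p2,t3), truck_at(t1,gate), truck_at(t3,whs2)}
  through step 1 (load(p2,t3,whs2)): drop {in(p2,t3)}, keep {truck_at(t1,gate), truck_at(t3,whs2)}, require {pkg_at(p2,whs2), truck_at(t3,whs2)}
    → {pkg_at(p2,whs2), truck_at(t1,gate), truck_at(t3,whs2)}

== RESULT ==
["pkg_at(p2,whs2)", "truck_at(t1,gate)", "truck_at(t3,whs2)"]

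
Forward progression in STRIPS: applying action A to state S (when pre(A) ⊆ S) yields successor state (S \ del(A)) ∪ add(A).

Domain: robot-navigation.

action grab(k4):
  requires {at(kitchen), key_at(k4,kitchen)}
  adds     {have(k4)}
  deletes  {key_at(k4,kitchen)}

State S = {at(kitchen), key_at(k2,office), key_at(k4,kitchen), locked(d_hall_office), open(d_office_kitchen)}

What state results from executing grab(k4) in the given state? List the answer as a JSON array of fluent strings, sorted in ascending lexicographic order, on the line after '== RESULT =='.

Compute (S \ del) ∪ add:
  pre ⊆ S: {at(kitchen), key_at(k4,kitchen)} ⊆ S  — applicable
  S \ del = {at(kitchen), key_at(k2,office), locked(d_hall_office), open(d_office_kitchen)}
  ∪ add   = {at(kitchen), have(k4), key_at(k2,office), locked(d_hall_office), open(d_office_kitchen)}

== RESULT ==
["at(kitchen)", "have(k4)", "key_at(k2,office)", "locked(d_hall_office)", "open(d_office_kitchen)"]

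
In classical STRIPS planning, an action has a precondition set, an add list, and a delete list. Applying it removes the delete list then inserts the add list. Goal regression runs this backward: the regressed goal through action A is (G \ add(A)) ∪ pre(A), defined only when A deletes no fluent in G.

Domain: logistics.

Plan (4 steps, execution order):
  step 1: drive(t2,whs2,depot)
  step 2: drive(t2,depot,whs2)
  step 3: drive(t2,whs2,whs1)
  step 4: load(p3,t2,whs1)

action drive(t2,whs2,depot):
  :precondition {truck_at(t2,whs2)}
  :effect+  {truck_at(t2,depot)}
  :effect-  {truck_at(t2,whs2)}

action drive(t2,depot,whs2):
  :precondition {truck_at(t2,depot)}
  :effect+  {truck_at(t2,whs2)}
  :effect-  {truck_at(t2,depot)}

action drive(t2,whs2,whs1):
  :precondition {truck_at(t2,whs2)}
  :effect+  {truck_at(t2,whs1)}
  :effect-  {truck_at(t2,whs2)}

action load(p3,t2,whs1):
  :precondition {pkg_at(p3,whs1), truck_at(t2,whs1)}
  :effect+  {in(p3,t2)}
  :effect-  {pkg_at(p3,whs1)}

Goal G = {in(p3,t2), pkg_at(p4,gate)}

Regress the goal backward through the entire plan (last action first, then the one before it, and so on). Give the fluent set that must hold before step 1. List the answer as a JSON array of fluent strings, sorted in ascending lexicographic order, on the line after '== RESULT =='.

Regress step by step:
  through step 4 (load(p3,t2,whs1)): drop {in(p3,t2)}, keep {pkg_at(p4,gate)}, require {pkg_at(p3,whs1), truck_at(t2,whs1)}
    → {pkg_at(p3,whs1), pkg_at(p4,gate), truck_at(t2,whs1)}
  through step 3 (drive(t2,whs2,whs1)): drop {truck_at(t2,whs1)}, keep {pkg_at(p3,whs1), pkg_at(p4,gate)}, require {truck_at(t2,whs2)}
    → {pkg_at(p3,whs1), pkg_at(p4,gate), truck_at(t2,whs2)}
  through step 2 (drive(t2,depot,whs2)): drop {truck_at(t2,whs2)}, keep {pkg_at(p3,whs1), pkg_at(p4,gate)}, require {truck_at(t2,depot)}
    → {pkg_at(p3,whs1), pkg_at(p4,gate), truck_at(t2,depot)}
  through step 1 (drive(t2,whs2,depot)): drop {truck_at(t2,depot)}, keep {pkg_at(p3,whs1), pkg_at(p4,gate)}, require {truck_at(t2,whs2)}
    → {pkg_at(p3,whs1), pkg_at(p4,gate), truck_at(t2,whs2)}

== RESULT ==
["pkg_at(p3,whs1)", "pkg_at(p4,gate)", "truck_at(t2,whs2)"]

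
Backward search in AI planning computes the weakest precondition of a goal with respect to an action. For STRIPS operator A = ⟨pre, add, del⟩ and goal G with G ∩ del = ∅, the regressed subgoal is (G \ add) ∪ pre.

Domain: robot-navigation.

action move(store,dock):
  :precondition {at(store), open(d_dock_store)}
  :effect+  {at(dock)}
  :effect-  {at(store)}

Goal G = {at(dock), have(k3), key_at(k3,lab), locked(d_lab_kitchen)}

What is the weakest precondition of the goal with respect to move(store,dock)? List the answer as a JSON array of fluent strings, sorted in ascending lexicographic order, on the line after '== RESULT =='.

Regress:
  G ∩ del = {}  (empty — regression defined)
  G \ add = {at(dock), have(k3), key_at(k3,lab), locked(d_lab_kitchen)} \ {at(dock)} = {have(k3), key_at(k3,lab), locked(d_lab_kitchen)}
  ∪ pre   = {have(k3), key_at(k3,lab), locked(d_lab_kitchen)} ∪ {at(store), open(d_dock_store)}
          = {at(store), have(k3), key_at(k3,lab), locked(d_lab_kitchen), open(d_dock_store)}

== RESULT ==
["at(store)", "have(k3)", "key_at(k3,lab)", "locked(d_lab_kitchen)", "open(d_dock_store)"]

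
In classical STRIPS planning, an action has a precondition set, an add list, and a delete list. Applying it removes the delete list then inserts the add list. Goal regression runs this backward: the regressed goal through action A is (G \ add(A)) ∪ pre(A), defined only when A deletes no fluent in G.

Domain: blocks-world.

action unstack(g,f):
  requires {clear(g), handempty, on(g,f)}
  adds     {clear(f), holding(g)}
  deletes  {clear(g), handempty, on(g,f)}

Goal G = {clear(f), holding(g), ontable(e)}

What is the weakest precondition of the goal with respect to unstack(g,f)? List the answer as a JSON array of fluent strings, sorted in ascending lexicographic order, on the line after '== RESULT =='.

Regress:
  G ∩ del = {}  (empty — regression defined)
  G \ add = {clear(f), holding(g), ontable(e)} \ {clear(f), holding(g)} = {ontable(e)}
  ∪ pre   = {ontable(e)} ∪ {clear(g), handempty, on(g,f)}
          = {clear(g), handempty, on(g,f), ontable(e)}

== RESULT ==
["clear(g)", "handempty", "on(g,f)", "ontable(e)"]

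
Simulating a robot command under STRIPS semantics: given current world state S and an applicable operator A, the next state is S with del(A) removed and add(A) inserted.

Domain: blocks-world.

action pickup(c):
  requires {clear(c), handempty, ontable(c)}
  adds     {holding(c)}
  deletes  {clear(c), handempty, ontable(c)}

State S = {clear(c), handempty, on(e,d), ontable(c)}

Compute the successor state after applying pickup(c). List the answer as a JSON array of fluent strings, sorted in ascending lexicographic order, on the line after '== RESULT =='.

Progress:
  pre ⊆ S: {clear(c), handempty, ontable(c)} ⊆ S  — applicable
  S \ del = {on(e,d)}
  ∪ add   = {holding(c), on(e,d)}

== RESULT ==
["holding(c)", "on(e,d)"]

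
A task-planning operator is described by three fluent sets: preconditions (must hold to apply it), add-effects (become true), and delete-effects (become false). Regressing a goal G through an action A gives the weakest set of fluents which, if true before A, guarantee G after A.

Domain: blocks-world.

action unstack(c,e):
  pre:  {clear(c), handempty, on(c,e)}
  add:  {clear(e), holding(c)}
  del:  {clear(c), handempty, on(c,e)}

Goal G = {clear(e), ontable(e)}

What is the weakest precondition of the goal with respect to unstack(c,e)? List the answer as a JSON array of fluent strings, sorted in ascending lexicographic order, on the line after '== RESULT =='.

Compute (G \ add) ∪ pre:
  G ∩ del = {}  (empty — regression defined)
  G \ add = {clear(e), ontable(e)} \ {clear(e), holding(c)} = {ontable(e)}
  ∪ pre   = {ontable(e)} ∪ {clear(c), handempty, on(c,e)}
          = {clear(c), handempty, on(c,e), ontable(e)}

== RESULT ==
["clear(c)", "handempty", "on(c,e)", "ontable(e)"]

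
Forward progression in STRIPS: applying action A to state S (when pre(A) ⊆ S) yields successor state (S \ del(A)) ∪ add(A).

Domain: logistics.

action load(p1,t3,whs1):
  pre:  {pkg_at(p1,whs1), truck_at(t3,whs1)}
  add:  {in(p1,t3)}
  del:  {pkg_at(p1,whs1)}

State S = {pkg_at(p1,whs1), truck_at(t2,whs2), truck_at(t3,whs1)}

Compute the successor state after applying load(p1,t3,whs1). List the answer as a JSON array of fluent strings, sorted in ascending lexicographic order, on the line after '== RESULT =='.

Progress:
  pre ⊆ S: {pkg_at(p1,whs1), truck_at(t3,whs1)} ⊆ S  — applicable
  S \ del = {truck_at(t2,whs2), truck_at(t3,whs1)}
  ∪ add   = {in(p1,t3), truck_at(t2,whs2), truck_at(t3,whs1)}

== RESULT ==
["in(p1,t3)", "truck_at(t2,whs2)", "truck_at(t3,whs1)"]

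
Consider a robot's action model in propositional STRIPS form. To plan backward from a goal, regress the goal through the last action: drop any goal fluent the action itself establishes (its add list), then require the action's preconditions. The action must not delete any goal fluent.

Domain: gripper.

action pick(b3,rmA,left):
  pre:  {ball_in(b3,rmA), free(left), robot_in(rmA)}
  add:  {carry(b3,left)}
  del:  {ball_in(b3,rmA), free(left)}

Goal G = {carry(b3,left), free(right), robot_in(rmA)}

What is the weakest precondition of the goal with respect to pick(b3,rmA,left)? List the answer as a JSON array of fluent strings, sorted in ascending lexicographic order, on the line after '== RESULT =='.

Regress:
  G ∩ del = {}  (empty — regression defined)
  G \ add = {carry(b3,left), free(right), robot_in(rmA)} \ {carry(b3,left)} = {free(right), robot_in(rmA)}
  ∪ pre   = {free(right), robot_in(rmA)} ∪ {ball_in(b3,rmA), free(left), robot_in(rmA)}
          = {ball_in(b3,rmA), free(left), free(right), robot_in(rmA)}

== RESULT ==
["ball_in(b3,rmA)", "free(left)", "free(right)", "robot_in(rmA)"]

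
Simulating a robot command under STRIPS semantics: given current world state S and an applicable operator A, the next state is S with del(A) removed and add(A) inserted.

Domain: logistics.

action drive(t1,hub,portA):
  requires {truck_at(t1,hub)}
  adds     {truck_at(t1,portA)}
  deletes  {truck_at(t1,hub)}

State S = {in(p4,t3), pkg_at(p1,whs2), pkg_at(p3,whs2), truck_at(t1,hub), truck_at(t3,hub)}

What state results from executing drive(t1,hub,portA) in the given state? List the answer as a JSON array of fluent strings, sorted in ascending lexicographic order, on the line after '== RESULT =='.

Progress:
  pre ⊆ S: {truck_at(t1,hub)} ⊆ S  — applicable
  S \ del = {in(p4,t3), pkg_at(p1,whs2), pkg_at(p3,whs2), truck_at(t3,hub)}
  ∪ add   = {in(p4,t3), pkg_at(p1,whs2), pkg_at(p3,whs2), truck_at(t1,portA), truck_at(t3,hub)}

== RESULT ==
["in(p4,t3)", "pkg_at(p1,whs2)", "pkg_at(p3,whs2)", "truck_at(t1,portA)", "truck_at(t3,hub)"]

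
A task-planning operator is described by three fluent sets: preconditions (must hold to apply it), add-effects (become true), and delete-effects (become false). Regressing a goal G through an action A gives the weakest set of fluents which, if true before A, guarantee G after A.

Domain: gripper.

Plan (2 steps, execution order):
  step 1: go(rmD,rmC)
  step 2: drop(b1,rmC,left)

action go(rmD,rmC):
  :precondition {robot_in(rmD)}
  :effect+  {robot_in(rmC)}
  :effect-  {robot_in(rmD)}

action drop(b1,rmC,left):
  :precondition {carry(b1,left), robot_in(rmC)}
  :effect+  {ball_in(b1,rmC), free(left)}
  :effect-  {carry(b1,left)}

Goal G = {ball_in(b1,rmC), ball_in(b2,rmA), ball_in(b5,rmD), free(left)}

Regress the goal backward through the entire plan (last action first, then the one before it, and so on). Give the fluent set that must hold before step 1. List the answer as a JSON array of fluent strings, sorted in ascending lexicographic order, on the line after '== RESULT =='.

Work backward from the goal:
  through step 2 (drop(b1,rmC,left)): drop {ball_in(b1,rmC), free(left)}, keep {ball_in(b2,rmA), ball_in(b5,rmD)}, require {carry(b1,left), robot_in(rmC)}
    → {ball_in(b2,rmA), ball_in(b5,rmD), carry(b1,left), robot_in(rmC)}
  through step 1 (go(rmD,rmC)): drop {robot_in(rmC)}, keep {ball_in(b2,rmA), ball_in(b5,rmD), carry(b1,left)}, require {robot_in(rmD)}
    → {ball_in(b2,rmA), ball_in(b5,rmD), carry(b1,left), robot_in(rmD)}

== RESULT ==
["ball_in(b2,rmA)", "ball_in(b5,rmD)", "carry(b1,left)", "robot_in(rmD)"]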